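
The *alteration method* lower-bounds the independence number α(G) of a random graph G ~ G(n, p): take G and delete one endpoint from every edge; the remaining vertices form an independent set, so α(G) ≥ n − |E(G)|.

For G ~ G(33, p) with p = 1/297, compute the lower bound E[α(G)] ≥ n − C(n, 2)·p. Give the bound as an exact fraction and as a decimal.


E[|E(G)|] = C(33, 2)·p = 528 · (1/297) = 16/9.
E[α(G)] ≥ n − E[|E(G)|] = 33 − 16/9 = 281/9.
Numerically: ≈ 31.2222.
(This is only a lower bound; the true E[α(G)] may be larger.)

E[α(G)] ≥ 281/9 ≈ 31.2222.


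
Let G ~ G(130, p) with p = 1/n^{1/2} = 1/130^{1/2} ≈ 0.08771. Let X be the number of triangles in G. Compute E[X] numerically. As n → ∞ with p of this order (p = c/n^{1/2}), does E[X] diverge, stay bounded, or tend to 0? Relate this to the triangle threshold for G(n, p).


Number of potential triangles: C(130, 3) = 357760.
Each occurs with probability p³ ≈ (0.08771)³ ≈ 6.746600e-04.
By linearity: E[X] = C(130, 3)·p³ ≈ 357760 · 6.746600e-04 ≈ 241.3664.
Since α = 1/2 < 1, p = c/n^{1/2} ≫ 1/n is above the triangle threshold p ~ 1/n. Asymptotically E[X] ~ (c³/6)·n^{3(1−α)} = (1³/6)·n^{1.5} → ∞; triangles are abundant w.h.p.

E[X] ≈ 241.3664; in regime p = Θ(1/n^{1/2}) E[X] diverges (above the triangle threshold p ~ 1/n).


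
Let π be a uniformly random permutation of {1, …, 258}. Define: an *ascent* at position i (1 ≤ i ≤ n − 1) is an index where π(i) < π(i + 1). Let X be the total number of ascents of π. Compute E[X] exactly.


Write X = Σ X_I over i = 1, …, 257, with X_I the indicator of one ascent.
There are 257 indicators.
For each fixed i, the pair (π(i), π(i+1)) is a uniformly random ordered pair of distinct values from {1, …, 258}; by symmetry P[π(i) < π(i+1)] = 1/2.
By linearity: E[X] = 257 · (1/2) = (258 − 1) · (1/2) = 257/2 ≈ 128.500.

E[X] = 257/2 = 128.500.


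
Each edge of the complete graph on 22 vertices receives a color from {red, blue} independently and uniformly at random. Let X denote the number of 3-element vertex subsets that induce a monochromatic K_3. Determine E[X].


Let X = Σ_S X_S over the C(22, 3) = 1540 subsets S of size 3, where X_S = 1 if the K_3 on S is monochromatic.
For a fixed S, the K_3 on S has C(3, 2) = 3 edges. P[all 3 edges red] = (1/2)^3, and likewise for blue, so P[monochromatic] = 2·(1/2)^3 = 2^{1 − 3} = 1/4.
By linearity: E[X] = C(22, 3) · 2^{1 − 3} = 1540 · 1/4 = 385.
Numerically: E[X] ≈ 385.000000.

E[X] = C(22,3)·2^(1−C(3,2)) = 385 ≈ 385.000000.


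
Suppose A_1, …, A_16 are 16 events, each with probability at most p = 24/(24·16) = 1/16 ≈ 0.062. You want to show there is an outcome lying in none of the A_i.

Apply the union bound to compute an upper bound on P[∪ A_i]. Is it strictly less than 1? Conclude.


Union bound: P[∪_{i=1}^{16} A_i] ≤ Σ_i P[A_i] ≤ 16·p = 16·(1/16) = 1.
Numerically: 1 ≈ 1.000.
Is 1 < 1? NO.
Since the bound 1 is ≥ 1, the union bound is uninformative here; it does NOT by itself certify existence.

16·p = 1 ≈ 1.000; existence NOT certified by the union bound.


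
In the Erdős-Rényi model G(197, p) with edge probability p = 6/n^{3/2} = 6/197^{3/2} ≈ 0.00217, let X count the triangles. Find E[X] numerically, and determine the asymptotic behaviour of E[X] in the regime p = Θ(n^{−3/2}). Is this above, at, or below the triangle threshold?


Number of potential triangles: C(197, 3) = 1254890.
Each occurs with probability p³ ≈ (0.00217)³ ≈ 1.021776e-08.
By linearity: E[X] = C(197, 3)·p³ ≈ 1254890 · 1.021776e-08 ≈ 0.0128.
Since α = 3/2 > 1, p = c/n^{3/2} = o(1/n) is below the triangle threshold p ~ 1/n. Asymptotically E[X] ~ (c³/6)·n^{3(1−α)} = (6³/6)·n^{-1.5} → 0, so by Markov's inequality G has no triangles w.h.p.

E[X] ≈ 0.0128; in regime p = Θ(1/n^{3/2}) E[X] tends to 0 (below the triangle threshold p ~ 1/n).


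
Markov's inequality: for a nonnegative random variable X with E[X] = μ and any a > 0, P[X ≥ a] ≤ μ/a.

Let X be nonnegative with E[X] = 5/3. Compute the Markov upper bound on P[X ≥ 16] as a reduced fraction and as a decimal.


μ = E[X] = 5/3, a = 16.
Markov: P[X ≥ 16] ≤ μ/a = (5/3)/16 = 5/48.
Numerically: ≈ 0.104167.
(Since a = 16 > μ = 1.666667, the bound 5/48 is < 1 and informative.)

P[X ≥ 16] ≤ 5/48 ≈ 0.104167.


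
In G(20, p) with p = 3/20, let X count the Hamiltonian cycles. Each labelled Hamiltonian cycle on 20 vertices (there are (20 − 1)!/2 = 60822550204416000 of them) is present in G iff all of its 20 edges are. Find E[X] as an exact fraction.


K_20 has (20 − 1)!/2 = 60822550204416000 labelled Hamiltonian cycles.
For each such Hamiltonian cycle H, let X_H = 1 if all 20 edges of H are present in G. Then P[X_H = 1] = p^{20} = (3/20)^{20} = 3486784401/104857600000000000000000000.
Summing the indicators: E[X] = Σ_H E[X_H] = 60822550204416000 · p^{20} = 60822550204416000 · 3486784401/104857600000000000000000000 = 51776152168407487821/25600000000000000000.
Numerically: E[X] ≈ 2.0225.

E[X] = 60822550204416000 · (3/20)^{20} = 51776152168407487821/25600000000000000000 ≈ 2.0225.


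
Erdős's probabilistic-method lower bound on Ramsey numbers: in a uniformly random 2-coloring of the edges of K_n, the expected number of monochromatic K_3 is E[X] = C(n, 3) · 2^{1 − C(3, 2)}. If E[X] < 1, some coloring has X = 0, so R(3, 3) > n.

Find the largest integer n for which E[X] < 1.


We need C(n, 3) · 2^{1 − 3} < 1, i.e. C(n, 3) < 2^{3 − 1} = 4.
Check values of n near the boundary:
  n = 3: C(3, 3) = 1; 1 < 4? YES
  n = 4: C(4, 3) = 4; 4 < 4? NO
  n = 5: C(5, 3) = 10; 10 < 4? NO
The largest n with C(n, 3) < 4 is n = 3 (where E[X] = 1/4 ≈ 0.250). Hence R(3, 3) > 3, i.e. R(3, 3) ≥ 4.

Largest n = 3; hence R(3, 3) > 3.


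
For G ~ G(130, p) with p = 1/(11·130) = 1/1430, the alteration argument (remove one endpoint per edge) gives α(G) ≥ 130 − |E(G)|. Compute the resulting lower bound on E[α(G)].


E[|E(G)|] = C(130, 2)·p = 8385 · (1/1430) = 129/22.
E[α(G)] ≥ n − E[|E(G)|] = 130 − 129/22 = 2731/22.
Numerically: ≈ 124.136.
(This is only a lower bound; the true E[α(G)] may be larger.)

E[α(G)] ≥ 2731/22 ≈ 124.136.


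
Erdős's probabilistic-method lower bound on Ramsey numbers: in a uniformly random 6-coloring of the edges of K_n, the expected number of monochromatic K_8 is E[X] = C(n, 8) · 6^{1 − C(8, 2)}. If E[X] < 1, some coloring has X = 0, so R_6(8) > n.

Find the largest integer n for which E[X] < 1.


We need C(n, 8) · 6^{1 − 28} < 1, i.e. C(n, 8) < 6^{28 − 1} = 1023490369077469249536.
Check values of n near the boundary:
  n = 1594: C(1594, 8) = 1015652773590544255167; 1015652773590544255167 < 1023490369077469249536? YES
  n = 1595: C(1595, 8) = 1020772636343363633895; 1020772636343363633895 < 1023490369077469249536? YES
  n = 1596: C(1596, 8) = 1025915067760710553965; 1025915067760710553965 < 1023490369077469249536? NO
  n = 1597: C(1597, 8) = 1031080153060953275445; 1031080153060953275445 < 1023490369077469249536? NO
  n = 1598: C(1598, 8) = 1036267977730442348529; 1036267977730442348529 < 1023490369077469249536? NO
The largest n with C(n, 8) < 1023490369077469249536 is n = 1595 (where E[X] = 113419181815929292655/113721152119718805504 ≈ 0.9973446). Hence R_6(8) > 1595, i.e. R_6(8) ≥ 1596.

Largest n = 1595; hence R_6(8) > 1595.


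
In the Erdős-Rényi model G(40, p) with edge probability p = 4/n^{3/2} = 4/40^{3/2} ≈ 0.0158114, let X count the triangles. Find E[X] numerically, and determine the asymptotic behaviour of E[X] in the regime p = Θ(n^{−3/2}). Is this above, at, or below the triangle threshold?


Number of potential triangles: C(40, 3) = 9880.
Each occurs with probability p³ ≈ (0.0158114)³ ≈ 3.95284708e-06.
By linearity: E[X] = C(40, 3)·p³ ≈ 9880 · 3.95284708e-06 ≈ 0.039054.
Since α = 3/2 > 1, p = c/n^{3/2} = o(1/n) is below the triangle threshold p ~ 1/n. Asymptotically E[X] ~ (c³/6)·n^{3(1−α)} = (4³/6)·n^{-1.5} → 0, so by Markov's inequality G has no triangles w.h.p.

E[X] ≈ 0.039054; in regime p = Θ(1/n^{3/2}) E[X] tends to 0 (below the triangle threshold p ~ 1/n).


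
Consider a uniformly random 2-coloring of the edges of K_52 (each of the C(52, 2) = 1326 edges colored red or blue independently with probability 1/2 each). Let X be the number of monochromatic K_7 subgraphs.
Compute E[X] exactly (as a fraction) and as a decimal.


Let X = Σ_S X_S over the C(52, 7) = 133784560 subsets S of size 7, where X_S = 1 if the K_7 on S is monochromatic.
For a fixed S, the K_7 on S has C(7, 2) = 21 edges. P[all 21 edges red] = (1/2)^21, and likewise for blue, so P[monochromatic] = 2·(1/2)^21 = 2^{1 − 21} = 1/1048576.
By linearity of expectation: E[X] = C(52, 7) · 2^{1 − 21} = 133784560 · 1/1048576 = 8361535/65536.
Numerically: E[X] ≈ 127.58690.

E[X] = C(52,7)·2^(1−C(7,2)) = 8361535/65536 ≈ 127.58690.


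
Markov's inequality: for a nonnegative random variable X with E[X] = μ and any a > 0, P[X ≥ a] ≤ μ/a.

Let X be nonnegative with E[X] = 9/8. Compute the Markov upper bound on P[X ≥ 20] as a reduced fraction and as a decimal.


μ = E[X] = 9/8, a = 20.
Markov: P[X ≥ 20] ≤ μ/a = (9/8)/20 = 9/160.
Numerically: ≈ 0.056250.
(Since a = 20 > μ = 1.125000, the bound 9/160 is < 1 and informative.)

P[X ≥ 20] ≤ 9/160 ≈ 0.056250.


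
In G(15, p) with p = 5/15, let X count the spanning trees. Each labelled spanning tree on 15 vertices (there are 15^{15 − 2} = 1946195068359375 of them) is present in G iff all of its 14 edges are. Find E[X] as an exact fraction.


K_15 has 15^{15 − 2} = 1946195068359375 labelled spanning trees.
For each such spanning tree H, let X_H = 1 if all 14 edges of H are present in G. Then P[X_H = 1] = p^{14} = (1/3)^{14} = 1/4782969.
By linearity: E[X] = Σ_H E[X_H] = 1946195068359375 · p^{14} = 1946195068359375 · 1/4782969 = 1220703125/3.
Numerically: E[X] ≈ 4.06901e+08.

E[X] = 1946195068359375 · (1/3)^{14} = 1220703125/3 ≈ 4.06901e+08.


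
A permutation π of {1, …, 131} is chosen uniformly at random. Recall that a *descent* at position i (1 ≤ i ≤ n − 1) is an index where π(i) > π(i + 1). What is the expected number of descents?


Write X = Σ X_I over i = 1, …, 130, with X_I the indicator of one descent.
There are 130 indicators.
For each fixed i, the pair (π(i), π(i+1)) is a uniformly random ordered pair of distinct values from {1, …, 131}; by symmetry P[π(i) > π(i+1)] = 1/2.
By linearity: E[X] = 130 · (1/2) = (131 − 1) · (1/2) = 65 ≈ 65.000000.

E[X] = 65 = 65.000000.


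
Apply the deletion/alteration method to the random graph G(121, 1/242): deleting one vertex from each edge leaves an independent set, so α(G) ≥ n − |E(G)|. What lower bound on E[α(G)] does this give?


E[|E(G)|] = C(121, 2)·p = 7260 · (1/242) = 30.
E[α(G)] ≥ n − E[|E(G)|] = 121 − 30 = 91.
Numerically: ≈ 91.0000.
(This is only a lower bound; the true E[α(G)] may be larger.)

E[α(G)] ≥ 91 ≈ 91.0000.


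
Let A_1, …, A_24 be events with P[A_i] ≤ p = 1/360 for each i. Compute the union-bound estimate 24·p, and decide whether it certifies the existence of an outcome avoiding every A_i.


Union bound: P[∪_{i=1}^{24} A_i] ≤ Σ_i P[A_i] ≤ 24·p = 24·(1/360) = 1/15.
Numerically: 1/15 ≈ 0.06667.
Is 1/15 < 1? YES.
Since P[∪ A_i] ≤ 1/15 < 1, the complement has P[∩ A_i^c] ≥ 1 − 1/15 = 14/15 > 0, so some outcome avoids every A_i.

24·p = 1/15 ≈ 0.06667; existence CERTIFIED by the union bound.


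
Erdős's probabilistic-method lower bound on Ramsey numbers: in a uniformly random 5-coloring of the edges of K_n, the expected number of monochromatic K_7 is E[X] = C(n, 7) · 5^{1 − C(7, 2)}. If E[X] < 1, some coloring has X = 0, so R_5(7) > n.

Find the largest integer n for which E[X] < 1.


We need C(n, 7) · 5^{1 − 21} < 1, i.e. C(n, 7) < 5^{21 − 1} = 95367431640625.
Check values of n near the boundary:
  n = 337: C(337, 7) = 91989916924632; 91989916924632 < 95367431640625? YES
  n = 338: C(338, 7) = 93935323022736; 93935323022736 < 95367431640625? YES
  n = 339: C(339, 7) = 95915887062372; 95915887062372 < 95367431640625? NO
  n = 340: C(340, 7) = 97932136940560; 97932136940560 < 95367431640625? NO
  n = 341: C(341, 7) = 99984606876440; 99984606876440 < 95367431640625? NO
The largest n with C(n, 7) < 95367431640625 is n = 338 (where E[X] = 93935323022736/95367431640625 ≈ 0.984983). Hence R_5(7) > 338, i.e. R_5(7) ≥ 339.

Largest n = 338; hence R_5(7) > 338.


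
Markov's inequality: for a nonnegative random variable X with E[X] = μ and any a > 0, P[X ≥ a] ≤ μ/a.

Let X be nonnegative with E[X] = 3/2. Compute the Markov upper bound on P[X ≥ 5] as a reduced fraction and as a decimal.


μ = E[X] = 3/2, a = 5.
Markov: P[X ≥ 5] ≤ μ/a = (3/2)/5 = 3/10.
Numerically: ≈ 0.300.
(Since a = 5 > μ = 1.500, the bound 3/10 is < 1 and informative.)

P[X ≥ 5] ≤ 3/10 ≈ 0.300.


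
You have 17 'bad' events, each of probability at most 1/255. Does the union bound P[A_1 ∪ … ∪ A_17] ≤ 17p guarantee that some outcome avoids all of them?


Union bound: P[∪_{i=1}^{17} A_i] ≤ Σ_i P[A_i] ≤ 17·p = 17·(1/255) = 1/15.
Numerically: 1/15 ≈ 0.066667.
Is 1/15 < 1? YES.
Since P[∪ A_i] ≤ 1/15 < 1, the complement has P[∩ A_i^c] ≥ 1 − 1/15 = 14/15 > 0, so some outcome avoids every A_i.

17·p = 1/15 ≈ 0.066667; existence CERTIFIED by the union bound.


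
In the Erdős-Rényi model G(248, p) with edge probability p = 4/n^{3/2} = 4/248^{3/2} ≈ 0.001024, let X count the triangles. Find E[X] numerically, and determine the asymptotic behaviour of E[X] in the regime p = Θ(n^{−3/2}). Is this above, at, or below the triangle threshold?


Number of potential triangles: C(248, 3) = 2511496.
Each occurs with probability p³ ≈ (0.001024)³ ≈ 1.074354e-09.
By linearity: E[X] = C(248, 3)·p³ ≈ 2511496 · 1.074354e-09 ≈ 0.0027.
Since α = 3/2 > 1, p = c/n^{3/2} = o(1/n) is below the triangle threshold p ~ 1/n. Asymptotically E[X] ~ (c³/6)·n^{3(1−α)} = (4³/6)·n^{-1.5} → 0, so by Markov's inequality G has no triangles w.h.p.

E[X] ≈ 0.0027; in regime p = Θ(1/n^{3/2}) E[X] tends to 0 (below the triangle threshold p ~ 1/n).


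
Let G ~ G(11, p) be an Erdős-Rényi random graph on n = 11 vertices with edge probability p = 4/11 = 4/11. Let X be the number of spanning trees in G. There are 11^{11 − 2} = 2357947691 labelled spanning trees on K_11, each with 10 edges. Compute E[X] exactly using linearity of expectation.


K_11 has 11^{11 − 2} = 2357947691 labelled spanning trees.
For each such spanning tree H, let X_H = 1 if all 10 edges of H are present in G. Then P[X_H = 1] = p^{10} = (4/11)^{10} = 1048576/25937424601.
By linearity: E[X] = Σ_H E[X_H] = 2357947691 · p^{10} = 2357947691 · 1048576/25937424601 = 1048576/11.
Numerically: E[X] ≈ 95325.

E[X] = 2357947691 · (4/11)^{10} = 1048576/11 ≈ 95325.


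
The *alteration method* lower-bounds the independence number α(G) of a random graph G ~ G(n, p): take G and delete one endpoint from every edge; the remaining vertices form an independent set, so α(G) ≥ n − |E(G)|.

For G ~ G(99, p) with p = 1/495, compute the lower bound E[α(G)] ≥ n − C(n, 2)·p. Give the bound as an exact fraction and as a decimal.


E[|E(G)|] = C(99, 2)·p = 4851 · (1/495) = 49/5.
E[α(G)] ≥ n − E[|E(G)|] = 99 − 49/5 = 446/5.
Numerically: ≈ 89.200000.
(This is only a lower bound; the true E[α(G)] may be larger.)

E[α(G)] ≥ 446/5 ≈ 89.200000.


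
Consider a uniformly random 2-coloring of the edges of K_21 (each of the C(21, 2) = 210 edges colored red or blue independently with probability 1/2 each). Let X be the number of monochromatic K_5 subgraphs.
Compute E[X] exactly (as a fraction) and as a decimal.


Let X = Σ_S X_S over the C(21, 5) = 20349 subsets S of size 5, where X_S = 1 if the K_5 on S is monochromatic.
For a fixed S, the K_5 on S has C(5, 2) = 10 edges. P[all 10 edges red] = (1/2)^10, and likewise for blue, so P[monochromatic] = 2·(1/2)^10 = 2^{1 − 10} = 1/512.
Summing: E[X] = C(21, 5) · 2^{1 − 10} = 20349 · 1/512 = 20349/512.
Numerically: E[X] ≈ 39.744.

E[X] = C(21,5)·2^(1−C(5,2)) = 20349/512 ≈ 39.744.


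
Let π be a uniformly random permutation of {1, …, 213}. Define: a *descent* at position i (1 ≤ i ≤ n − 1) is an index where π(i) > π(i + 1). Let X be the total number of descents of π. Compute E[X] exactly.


Write X = Σ X_I over i = 1, …, 212, with X_I the indicator of one descent.
There are 212 indicators.
For each fixed i, the pair (π(i), π(i+1)) is a uniformly random ordered pair of distinct values from {1, …, 213}; by symmetry P[π(i) > π(i+1)] = 1/2.
By linearity: E[X] = 212 · (1/2) = (213 − 1) · (1/2) = 106 ≈ 106.000.

E[X] = 106 = 106.000.


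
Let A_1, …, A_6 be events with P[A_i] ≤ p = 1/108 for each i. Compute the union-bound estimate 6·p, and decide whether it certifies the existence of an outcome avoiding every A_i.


Union bound: P[∪_{i=1}^{6} A_i] ≤ Σ_i P[A_i] ≤ 6·p = 6·(1/108) = 1/18.
Numerically: 1/18 ≈ 0.055556.
Is 1/18 < 1? YES.
Since P[∪ A_i] ≤ 1/18 < 1, the complement has P[∩ A_i^c] ≥ 1 − 1/18 = 17/18 > 0, so some outcome avoids every A_i.

6·p = 1/18 ≈ 0.055556; existence CERTIFIED by the union bound.


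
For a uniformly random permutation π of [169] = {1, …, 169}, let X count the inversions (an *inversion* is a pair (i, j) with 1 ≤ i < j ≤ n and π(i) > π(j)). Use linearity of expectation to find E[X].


Write X = Σ X_I over the C(169, 2) = 14196 pairs i < j, with X_I the indicator of one inversion.
There are 14196 indicators.
For each fixed pair i < j, the values π(i) and π(j) are two distinct elements of {1, …, 169} in uniformly random order; by symmetry P[π(i) > π(j)] = 1/2.
By linearity: E[X] = 14196 · (1/2) = C(169, 2) · (1/2) = 14196/2 = 7098 ≈ 7098.000000.

E[X] = 7098 = 7098.000000.


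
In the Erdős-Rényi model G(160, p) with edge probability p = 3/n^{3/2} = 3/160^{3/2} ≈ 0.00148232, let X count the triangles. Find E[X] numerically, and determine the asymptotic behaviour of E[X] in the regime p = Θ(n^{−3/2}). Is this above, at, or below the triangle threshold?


Number of potential triangles: C(160, 3) = 669920.
Each occurs with probability p³ ≈ (0.00148232)³ ≈ 3.25704562e-09.
By linearity: E[X] = C(160, 3)·p³ ≈ 669920 · 3.25704562e-09 ≈ 0.002182.
Since α = 3/2 > 1, p = c/n^{3/2} = o(1/n) is below the triangle threshold p ~ 1/n. Asymptotically E[X] ~ (c³/6)·n^{3(1−α)} = (3³/6)·n^{-1.5} → 0, so by Markov's inequality G has no triangles w.h.p.

E[X] ≈ 0.002182; in regime p = Θ(1/n^{3/2}) E[X] tends to 0 (below the triangle threshold p ~ 1/n).


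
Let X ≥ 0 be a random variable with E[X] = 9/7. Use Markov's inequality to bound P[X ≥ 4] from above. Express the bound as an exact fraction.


μ = E[X] = 9/7, a = 4.
Markov: P[X ≥ 4] ≤ μ/a = (9/7)/4 = 9/28.
Numerically: ≈ 0.321429.
(Since a = 4 > μ = 1.285714, the bound 9/28 is < 1 and informative.)

P[X ≥ 4] ≤ 9/28 ≈ 0.321429.


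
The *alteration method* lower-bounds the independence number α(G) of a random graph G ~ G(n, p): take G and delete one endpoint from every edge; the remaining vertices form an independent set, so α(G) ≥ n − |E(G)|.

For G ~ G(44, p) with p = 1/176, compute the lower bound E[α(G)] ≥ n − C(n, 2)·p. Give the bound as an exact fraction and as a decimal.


E[|E(G)|] = C(44, 2)·p = 946 · (1/176) = 43/8.
E[α(G)] ≥ n − E[|E(G)|] = 44 − 43/8 = 309/8.
Numerically: ≈ 38.625.
(This is only a lower bound; the true E[α(G)] may be larger.)

E[α(G)] ≥ 309/8 ≈ 38.625.


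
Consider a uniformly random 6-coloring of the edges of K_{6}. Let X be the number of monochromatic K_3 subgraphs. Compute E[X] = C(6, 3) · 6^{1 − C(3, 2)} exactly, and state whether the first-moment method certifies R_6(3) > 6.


E[X] = C(6, 3) · 6^{1 − 3} = 20 · 6^{−2} = 20/36.
As a reduced fraction: E[X] = 5/9 ≈ 0.555556.
Is E[X] < 1? YES.
Since E[X] < 1, there exists a 6-coloring of K_{6} with no monochromatic K_3; hence R_6(3) > 6.

E[X] = 5/9 ≈ 0.555556; E[X] < 1, so R_6(3) > 6.


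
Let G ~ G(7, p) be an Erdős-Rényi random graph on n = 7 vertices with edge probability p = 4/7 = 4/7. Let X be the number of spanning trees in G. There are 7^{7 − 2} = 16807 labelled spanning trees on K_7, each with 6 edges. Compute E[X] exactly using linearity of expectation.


K_7 has 7^{7 − 2} = 16807 labelled spanning trees.
For each such spanning tree H, let X_H = 1 if all 6 edges of H are present in G. Then P[X_H = 1] = p^{6} = (4/7)^{6} = 4096/117649.
By linearity of expectation: E[X] = Σ_H E[X_H] = 16807 · p^{6} = 16807 · 4096/117649 = 4096/7.
Numerically: E[X] ≈ 585.14.

E[X] = 16807 · (4/7)^{6} = 4096/7 ≈ 585.14.


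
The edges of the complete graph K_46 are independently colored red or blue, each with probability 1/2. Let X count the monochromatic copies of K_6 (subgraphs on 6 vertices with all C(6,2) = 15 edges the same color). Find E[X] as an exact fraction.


Let X = Σ_S X_S over the C(46, 6) = 9366819 subsets S of size 6, where X_S = 1 if the K_6 on S is monochromatic.
For a fixed S, the K_6 on S has C(6, 2) = 15 edges. P[all 15 edges red] = (1/2)^15, and likewise for blue, so P[monochromatic] = 2·(1/2)^15 = 2^{1 − 15} = 1/16384.
Summing: E[X] = C(46, 6) · 2^{1 − 15} = 9366819 · 1/16384 = 9366819/16384.
Numerically: E[X] ≈ 571.705.

E[X] = C(46,6)·2^(1−C(6,2)) = 9366819/16384 ≈ 571.705.


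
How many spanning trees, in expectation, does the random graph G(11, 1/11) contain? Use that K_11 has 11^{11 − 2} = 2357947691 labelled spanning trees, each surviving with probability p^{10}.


K_11 has 11^{11 − 2} = 2357947691 labelled spanning trees.
For each such spanning tree H, let X_H = 1 if all 10 edges of H are present in G. Then P[X_H = 1] = p^{10} = (1/11)^{10} = 1/25937424601.
By linearity: E[X] = Σ_H E[X_H] = 2357947691 · p^{10} = 2357947691 · 1/25937424601 = 1/11.
Numerically: E[X] ≈ 0.09091.

E[X] = 2357947691 · (1/11)^{10} = 1/11 ≈ 0.09091.


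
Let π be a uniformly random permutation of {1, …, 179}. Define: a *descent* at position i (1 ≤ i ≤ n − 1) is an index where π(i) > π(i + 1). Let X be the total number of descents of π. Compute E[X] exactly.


Write X = Σ X_I over i = 1, …, 178, with X_I the indicator of one descent.
There are 178 indicators.
For each fixed i, the pair (π(i), π(i+1)) is a uniformly random ordered pair of distinct values from {1, …, 179}; by symmetry P[π(i) > π(i+1)] = 1/2.
By linearity: E[X] = 178 · (1/2) = (179 − 1) · (1/2) = 89 ≈ 89.000000.

E[X] = 89 = 89.000000.


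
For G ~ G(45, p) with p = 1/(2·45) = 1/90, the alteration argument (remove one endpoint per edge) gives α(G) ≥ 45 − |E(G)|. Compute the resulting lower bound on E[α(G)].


E[|E(G)|] = C(45, 2)·p = 990 · (1/90) = 11.
E[α(G)] ≥ n − E[|E(G)|] = 45 − 11 = 34.
Numerically: ≈ 34.000000.
(This is only a lower bound; the true E[α(G)] may be larger.)

E[α(G)] ≥ 34 ≈ 34.000000.


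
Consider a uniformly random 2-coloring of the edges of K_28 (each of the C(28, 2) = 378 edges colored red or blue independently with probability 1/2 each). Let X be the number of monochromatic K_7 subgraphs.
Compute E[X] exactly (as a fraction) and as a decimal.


Let X = Σ_S X_S over the C(28, 7) = 1184040 subsets S of size 7, where X_S = 1 if the K_7 on S is monochromatic.
For a fixed S, the K_7 on S has C(7, 2) = 21 edges. P[all 21 edges red] = (1/2)^21, and likewise for blue, so P[monochromatic] = 2·(1/2)^21 = 2^{1 − 21} = 1/1048576.
By linearity of expectation: E[X] = C(28, 7) · 2^{1 − 21} = 1184040 · 1/1048576 = 148005/131072.
Numerically: E[X] ≈ 1.1292.

E[X] = C(28,7)·2^(1−C(7,2)) = 148005/131072 ≈ 1.1292.


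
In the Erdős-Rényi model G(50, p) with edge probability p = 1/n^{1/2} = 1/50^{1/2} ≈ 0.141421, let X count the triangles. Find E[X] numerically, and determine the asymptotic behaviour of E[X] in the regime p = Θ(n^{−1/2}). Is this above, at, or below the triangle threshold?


Number of potential triangles: C(50, 3) = 19600.
Each occurs with probability p³ ≈ (0.141421)³ ≈ 2.82842712e-03.
By linearity: E[X] = C(50, 3)·p³ ≈ 19600 · 2.82842712e-03 ≈ 55.437172.
Since α = 1/2 < 1, p = c/n^{1/2} ≫ 1/n is above the triangle threshold p ~ 1/n. Asymptotically E[X] ~ (c³/6)·n^{3(1−α)} = (1³/6)·n^{1.5} → ∞; triangles are abundant w.h.p.

E[X] ≈ 55.437172; in regime p = Θ(1/n^{1/2}) E[X] diverges (above the triangle threshold p ~ 1/n).


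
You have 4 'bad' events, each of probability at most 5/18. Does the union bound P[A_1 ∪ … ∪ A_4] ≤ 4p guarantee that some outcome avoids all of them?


Union bound: P[∪_{i=1}^{4} A_i] ≤ Σ_i P[A_i] ≤ 4·p = 4·(5/18) = 10/9.
Numerically: 10/9 ≈ 1.11111.
Is 10/9 < 1? NO.
Since the bound 10/9 is ≥ 1, the union bound is uninformative here; it does NOT by itself certify existence.

4·p = 10/9 ≈ 1.11111; existence NOT certified by the union bound.


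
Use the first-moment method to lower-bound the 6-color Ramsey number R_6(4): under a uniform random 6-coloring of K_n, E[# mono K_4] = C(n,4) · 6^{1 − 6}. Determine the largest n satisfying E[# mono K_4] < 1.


We need C(n, 4) · 6^{1 − 6} < 1, i.e. C(n, 4) < 6^{6 − 1} = 7776.
Check values of n near the boundary:
  n = 21: C(21, 4) = 5985; 5985 < 7776? YES
  n = 22: C(22, 4) = 7315; 7315 < 7776? YES
  n = 23: C(23, 4) = 8855; 8855 < 7776? NO
The largest n with C(n, 4) < 7776 is n = 22 (where E[X] = 7315/7776 ≈ 0.9407). Hence R_6(4) > 22, i.e. R_6(4) ≥ 23.

Largest n = 22; hence R_6(4) > 22.


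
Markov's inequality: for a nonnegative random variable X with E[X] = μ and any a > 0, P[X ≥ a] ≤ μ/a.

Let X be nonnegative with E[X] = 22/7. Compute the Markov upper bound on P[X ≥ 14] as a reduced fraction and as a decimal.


μ = E[X] = 22/7, a = 14.
Markov: P[X ≥ 14] ≤ μ/a = (22/7)/14 = 11/49.
Numerically: ≈ 0.2245.
(Since a = 14 > μ = 3.1429, the bound 11/49 is < 1 and informative.)

P[X ≥ 14] ≤ 11/49 ≈ 0.2245.


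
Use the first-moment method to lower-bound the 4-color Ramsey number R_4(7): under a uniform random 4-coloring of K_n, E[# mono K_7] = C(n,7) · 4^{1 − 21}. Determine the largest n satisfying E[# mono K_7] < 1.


We need C(n, 7) · 4^{1 − 21} < 1, i.e. C(n, 7) < 4^{21 − 1} = 1099511627776.
Check values of n near the boundary:
  n = 178: C(178, 7) = 996867063280; 996867063280 < 1099511627776? YES
  n = 179: C(179, 7) = 1037437234460; 1037437234460 < 1099511627776? YES
  n = 180: C(180, 7) = 1079414463600; 1079414463600 < 1099511627776? YES
  n = 181: C(181, 7) = 1122839183400; 1122839183400 < 1099511627776? NO
  n = 182: C(182, 7) = 1167752750736; 1167752750736 < 1099511627776? NO
  n = 183: C(183, 7) = 1214197462413; 1214197462413 < 1099511627776? NO
The largest n with C(n, 7) < 1099511627776 is n = 180 (where E[X] = 67463403975/68719476736 ≈ 0.9817217). Hence R_4(7) > 180, i.e. R_4(7) ≥ 181.

Largest n = 180; hence R_4(7) > 180.


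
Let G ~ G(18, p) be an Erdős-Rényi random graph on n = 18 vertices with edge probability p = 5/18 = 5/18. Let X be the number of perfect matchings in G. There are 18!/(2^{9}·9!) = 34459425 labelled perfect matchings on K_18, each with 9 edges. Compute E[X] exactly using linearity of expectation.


K_18 has 18!/(2^{9}·9!) = 34459425 labelled perfect matchings.
For each such perfect matching H, let X_H = 1 if all 9 edges of H are present in G. Then P[X_H = 1] = p^{9} = (5/18)^{9} = 1953125/198359290368.
Summing the indicators: E[X] = Σ_H E[X_H] = 34459425 · p^{9} = 34459425 · 1953125/198359290368 = 830908203125/2448880128.
Numerically: E[X] ≈ 339.3.

E[X] = 34459425 · (5/18)^{9} = 830908203125/2448880128 ≈ 339.3.


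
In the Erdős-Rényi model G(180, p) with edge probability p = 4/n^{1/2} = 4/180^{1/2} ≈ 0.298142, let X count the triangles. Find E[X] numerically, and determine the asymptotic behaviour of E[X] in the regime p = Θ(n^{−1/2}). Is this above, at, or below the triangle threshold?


Number of potential triangles: C(180, 3) = 955860.
Each occurs with probability p³ ≈ (0.298142)³ ≈ 2.65015464e-02.
By linearity: E[X] = C(180, 3)·p³ ≈ 955860 · 2.65015464e-02 ≈ 25331.768142.
Since α = 1/2 < 1, p = c/n^{1/2} ≫ 1/n is above the triangle threshold p ~ 1/n. Asymptotically E[X] ~ (c³/6)·n^{3(1−α)} = (4³/6)·n^{1.5} → ∞; triangles are abundant w.h.p.

E[X] ≈ 25331.768142; in regime p = Θ(1/n^{1/2}) E[X] diverges (above the triangle threshold p ~ 1/n).


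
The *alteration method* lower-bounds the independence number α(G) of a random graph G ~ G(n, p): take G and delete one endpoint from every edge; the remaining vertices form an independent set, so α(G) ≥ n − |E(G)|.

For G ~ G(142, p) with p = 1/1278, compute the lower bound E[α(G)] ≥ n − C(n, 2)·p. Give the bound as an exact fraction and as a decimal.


E[|E(G)|] = C(142, 2)·p = 10011 · (1/1278) = 47/6.
E[α(G)] ≥ n − E[|E(G)|] = 142 − 47/6 = 805/6.
Numerically: ≈ 134.166667.
(This is only a lower bound; the true E[α(G)] may be larger.)

E[α(G)] ≥ 805/6 ≈ 134.166667.


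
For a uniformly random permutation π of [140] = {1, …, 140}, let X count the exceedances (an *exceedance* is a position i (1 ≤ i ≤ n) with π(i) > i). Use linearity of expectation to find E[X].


Write X = Σ_{i=1}^{140} X_i, where X_i = 1_{π(i) > i}.
For each fixed i, π(i) is uniform over {1, …, 140} (marginal of a uniform permutation), so P[π(i) > i] = (n − i)/n. Summing: Σ_{i=1}^{140} (n − i)/n = (0 + 1 + … + 139)/140 = 140(140 − 1)/(2·140) = (140 − 1)/2.
Hence E[X] = Σ_{i=1}^{140} (140 − i)/140 = 139/2 ≈ 69.500000.

E[X] = 139/2 = 69.500000.


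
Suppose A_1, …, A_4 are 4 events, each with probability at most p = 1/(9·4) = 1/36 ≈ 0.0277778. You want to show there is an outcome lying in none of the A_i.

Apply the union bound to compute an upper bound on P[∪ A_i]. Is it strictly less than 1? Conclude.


Union bound: P[∪_{i=1}^{4} A_i] ≤ Σ_i P[A_i] ≤ 4·p = 4·(1/36) = 1/9.
Numerically: 1/9 ≈ 0.1111111.
Is 1/9 < 1? YES.
Since P[∪ A_i] ≤ 1/9 < 1, the complement has P[∩ A_i^c] ≥ 1 − 1/9 = 8/9 > 0, so some outcome avoids every A_i.

4·p = 1/9 ≈ 0.1111111; existence CERTIFIED by the union bound.


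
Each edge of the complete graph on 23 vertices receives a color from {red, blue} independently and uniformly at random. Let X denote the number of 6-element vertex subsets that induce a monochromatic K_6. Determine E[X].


Let X = Σ_S X_S over the C(23, 6) = 100947 subsets S of size 6, where X_S = 1 if the K_6 on S is monochromatic.
For a fixed S, the K_6 on S has C(6, 2) = 15 edges. P[all 15 edges red] = (1/2)^15, and likewise for blue, so P[monochromatic] = 2·(1/2)^15 = 2^{1 − 15} = 1/16384.
By linearity: E[X] = C(23, 6) · 2^{1 − 15} = 100947 · 1/16384 = 100947/16384.
Numerically: E[X] ≈ 6.161316.

E[X] = C(23,6)·2^(1−C(6,2)) = 100947/16384 ≈ 6.161316.


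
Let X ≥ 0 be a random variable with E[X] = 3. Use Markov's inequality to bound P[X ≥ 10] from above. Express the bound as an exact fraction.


μ = E[X] = 3, a = 10.
Markov: P[X ≥ 10] ≤ μ/a = (3)/10 = 3/10.
Numerically: ≈ 0.3000.
(Since a = 10 > μ = 3.0000, the bound 3/10 is < 1 and informative.)

P[X ≥ 10] ≤ 3/10 ≈ 0.3000.


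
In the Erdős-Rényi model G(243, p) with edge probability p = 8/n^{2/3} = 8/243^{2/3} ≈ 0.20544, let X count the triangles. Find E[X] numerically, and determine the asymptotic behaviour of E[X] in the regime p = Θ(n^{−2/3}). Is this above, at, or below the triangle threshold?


Number of potential triangles: C(243, 3) = 2362041.
Each occurs with probability p³ ≈ (0.20544)³ ≈ 8.6707650e-03.
By linearity: E[X] = C(243, 3)·p³ ≈ 2362041 · 8.6707650e-03 ≈ 20480.70233.
Since α = 2/3 < 1, p = c/n^{2/3} ≫ 1/n is above the triangle threshold p ~ 1/n. Asymptotically E[X] ~ (c³/6)·n^{3(1−α)} = (8³/6)·n^{1} → ∞; triangles are abundant w.h.p.

E[X] ≈ 20480.70233; in regime p = Θ(1/n^{2/3}) E[X] diverges (above the triangle threshold p ~ 1/n).


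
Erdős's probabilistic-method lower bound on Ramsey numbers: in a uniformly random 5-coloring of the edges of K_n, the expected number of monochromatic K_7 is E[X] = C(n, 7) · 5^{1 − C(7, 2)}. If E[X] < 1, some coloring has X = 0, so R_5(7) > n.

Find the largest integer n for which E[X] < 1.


We need C(n, 7) · 5^{1 − 21} < 1, i.e. C(n, 7) < 5^{21 − 1} = 95367431640625.
Check values of n near the boundary:
  n = 334: C(334, 7) = 86359460961576; 86359460961576 < 95367431640625? YES
  n = 335: C(335, 7) = 88202498238195; 88202498238195 < 95367431640625? YES
  n = 336: C(336, 7) = 90079147136880; 90079147136880 < 95367431640625? YES
  n = 337: C(337, 7) = 91989916924632; 91989916924632 < 95367431640625? YES
  n = 338: C(338, 7) = 93935323022736; 93935323022736 < 95367431640625? YES
  n = 339: C(339, 7) = 95915887062372; 95915887062372 < 95367431640625? NO
  n = 340: C(340, 7) = 97932136940560; 97932136940560 < 95367431640625? NO
  n = 341: C(341, 7) = 99984606876440; 99984606876440 < 95367431640625? NO
The largest n with C(n, 7) < 95367431640625 is n = 338 (where E[X] = 93935323022736/95367431640625 ≈ 0.98498). Hence R_5(7) > 338, i.e. R_5(7) ≥ 339.

Largest n = 338; hence R_5(7) > 338.


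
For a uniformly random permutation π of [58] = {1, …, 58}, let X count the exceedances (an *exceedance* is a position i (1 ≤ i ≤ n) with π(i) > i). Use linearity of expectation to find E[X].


Write X = Σ_{i=1}^{58} X_i, where X_i = 1_{π(i) > i}.
For each fixed i, π(i) is uniform over {1, …, 58} (marginal of a uniform permutation), so P[π(i) > i] = (n − i)/n. Summing: Σ_{i=1}^{58} (n − i)/n = (0 + 1 + … + 57)/58 = 58(58 − 1)/(2·58) = (58 − 1)/2.
Hence E[X] = Σ_{i=1}^{58} (58 − i)/58 = 57/2 ≈ 28.500000.

E[X] = 57/2 = 28.500000.


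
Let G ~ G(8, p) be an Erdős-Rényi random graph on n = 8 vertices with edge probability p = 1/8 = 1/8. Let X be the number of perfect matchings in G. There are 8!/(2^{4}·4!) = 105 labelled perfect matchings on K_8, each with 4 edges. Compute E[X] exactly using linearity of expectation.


K_8 has 8!/(2^{4}·4!) = 105 labelled perfect matchings.
For each such perfect matching H, let X_H = 1 if all 4 edges of H are present in G. Then P[X_H = 1] = p^{4} = (1/8)^{4} = 1/4096.
Summing the indicators: E[X] = Σ_H E[X_H] = 105 · p^{4} = 105 · 1/4096 = 105/4096.
Numerically: E[X] ≈ 0.02563.

E[X] = 105 · (1/8)^{4} = 105/4096 ≈ 0.02563.


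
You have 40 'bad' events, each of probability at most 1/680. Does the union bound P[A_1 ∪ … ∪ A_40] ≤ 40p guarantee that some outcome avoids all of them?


Union bound: P[∪_{i=1}^{40} A_i] ≤ Σ_i P[A_i] ≤ 40·p = 40·(1/680) = 1/17.
Numerically: 1/17 ≈ 0.0588.
Is 1/17 < 1? YES.
Since P[∪ A_i] ≤ 1/17 < 1, the complement has P[∩ A_i^c] ≥ 1 − 1/17 = 16/17 > 0, so some outcome avoids every A_i.

40·p = 1/17 ≈ 0.0588; existence CERTIFIED by the union bound.


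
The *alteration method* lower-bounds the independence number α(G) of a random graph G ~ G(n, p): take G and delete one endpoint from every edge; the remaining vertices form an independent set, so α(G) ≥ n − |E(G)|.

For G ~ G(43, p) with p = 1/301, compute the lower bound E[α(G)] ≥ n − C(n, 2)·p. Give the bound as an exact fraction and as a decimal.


E[|E(G)|] = C(43, 2)·p = 903 · (1/301) = 3.
E[α(G)] ≥ n − E[|E(G)|] = 43 − 3 = 40.
Numerically: ≈ 40.000000.
(This is only a lower bound; the true E[α(G)] may be larger.)

E[α(G)] ≥ 40 ≈ 40.000000.


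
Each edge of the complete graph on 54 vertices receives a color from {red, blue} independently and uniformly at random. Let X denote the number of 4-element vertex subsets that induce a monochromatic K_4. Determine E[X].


Let X = Σ_S X_S over the C(54, 4) = 316251 subsets S of size 4, where X_S = 1 if the K_4 on S is monochromatic.
For a fixed S, the K_4 on S has C(4, 2) = 6 edges. P[all 6 edges red] = (1/2)^6, and likewise for blue, so P[monochromatic] = 2·(1/2)^6 = 2^{1 − 6} = 1/32.
Summing: E[X] = C(54, 4) · 2^{1 − 6} = 316251 · 1/32 = 316251/32.
Numerically: E[X] ≈ 9882.844.

E[X] = C(54,4)·2^(1−C(4,2)) = 316251/32 ≈ 9882.844.


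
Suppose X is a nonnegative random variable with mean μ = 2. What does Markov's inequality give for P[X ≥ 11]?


μ = E[X] = 2, a = 11.
Markov: P[X ≥ 11] ≤ μ/a = (2)/11 = 2/11.
Numerically: ≈ 0.18182.
(Since a = 11 > μ = 2.00000, the bound 2/11 is < 1 and informative.)

P[X ≥ 11] ≤ 2/11 ≈ 0.18182.


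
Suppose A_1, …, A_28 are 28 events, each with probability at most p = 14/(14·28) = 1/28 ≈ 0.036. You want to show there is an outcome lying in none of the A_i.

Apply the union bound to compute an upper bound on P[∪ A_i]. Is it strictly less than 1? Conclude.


Union bound: P[∪_{i=1}^{28} A_i] ≤ Σ_i P[A_i] ≤ 28·p = 28·(1/28) = 1.
Numerically: 1 ≈ 1.000.
Is 1 < 1? NO.
Since the bound 1 is ≥ 1, the union bound is uninformative here; it does NOT by itself certify existence.

28·p = 1 ≈ 1.000; existence NOT certified by the union bound.


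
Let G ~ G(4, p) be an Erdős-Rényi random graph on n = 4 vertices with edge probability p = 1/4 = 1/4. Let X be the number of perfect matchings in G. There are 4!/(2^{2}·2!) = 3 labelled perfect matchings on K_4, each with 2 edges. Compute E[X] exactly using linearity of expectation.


K_4 has 4!/(2^{2}·2!) = 3 labelled perfect matchings.
For each such perfect matching H, let X_H = 1 if all 2 edges of H are present in G. Then P[X_H = 1] = p^{2} = (1/4)^{2} = 1/16.
Summing the indicators: E[X] = Σ_H E[X_H] = 3 · p^{2} = 3 · 1/16 = 3/16.
Numerically: E[X] ≈ 0.1875.

E[X] = 3 · (1/4)^{2} = 3/16 ≈ 0.1875.


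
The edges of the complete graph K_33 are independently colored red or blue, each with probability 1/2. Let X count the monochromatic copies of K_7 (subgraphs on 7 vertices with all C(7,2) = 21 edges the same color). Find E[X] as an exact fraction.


Let X = Σ_S X_S over the C(33, 7) = 4272048 subsets S of size 7, where X_S = 1 if the K_7 on S is monochromatic.
For a fixed S, the K_7 on S has C(7, 2) = 21 edges. P[all 21 edges red] = (1/2)^21, and likewise for blue, so P[monochromatic] = 2·(1/2)^21 = 2^{1 − 21} = 1/1048576.
Summing: E[X] = C(33, 7) · 2^{1 − 21} = 4272048 · 1/1048576 = 267003/65536.
Numerically: E[X] ≈ 4.0741.

E[X] = C(33,7)·2^(1−C(7,2)) = 267003/65536 ≈ 4.0741.


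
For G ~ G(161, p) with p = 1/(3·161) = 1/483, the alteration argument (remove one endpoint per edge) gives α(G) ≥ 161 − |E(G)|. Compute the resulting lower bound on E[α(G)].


E[|E(G)|] = C(161, 2)·p = 12880 · (1/483) = 80/3.
E[α(G)] ≥ n − E[|E(G)|] = 161 − 80/3 = 403/3.
Numerically: ≈ 134.33333.
(This is only a lower bound; the true E[α(G)] may be larger.)

E[α(G)] ≥ 403/3 ≈ 134.33333.


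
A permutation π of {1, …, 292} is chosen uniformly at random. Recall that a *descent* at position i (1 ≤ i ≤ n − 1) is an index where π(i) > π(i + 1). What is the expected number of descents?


Write X = Σ X_I over i = 1, …, 291, with X_I the indicator of one descent.
There are 291 indicators.
For each fixed i, the pair (π(i), π(i+1)) is a uniformly random ordered pair of distinct values from {1, …, 292}; by symmetry P[π(i) > π(i+1)] = 1/2.
By linearity: E[X] = 291 · (1/2) = (292 − 1) · (1/2) = 291/2 ≈ 145.500.

E[X] = 291/2 = 145.500.


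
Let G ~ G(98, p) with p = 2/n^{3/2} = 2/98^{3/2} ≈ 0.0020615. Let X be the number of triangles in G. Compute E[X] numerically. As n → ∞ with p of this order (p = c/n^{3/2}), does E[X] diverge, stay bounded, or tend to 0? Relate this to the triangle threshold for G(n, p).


Number of potential triangles: C(98, 3) = 152096.
Each occurs with probability p³ ≈ (0.0020615)³ ≈ 8.7613826e-09.
By linearity: E[X] = C(98, 3)·p³ ≈ 152096 · 8.7613826e-09 ≈ 0.00133.
Since α = 3/2 > 1, p = c/n^{3/2} = o(1/n) is below the triangle threshold p ~ 1/n. Asymptotically E[X] ~ (c³/6)·n^{3(1−α)} = (2³/6)·n^{-1.5} → 0, so by Markov's inequality G has no triangles w.h.p.

E[X] ≈ 0.00133; in regime p = Θ(1/n^{3/2}) E[X] tends to 0 (below the triangle threshold p ~ 1/n).
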